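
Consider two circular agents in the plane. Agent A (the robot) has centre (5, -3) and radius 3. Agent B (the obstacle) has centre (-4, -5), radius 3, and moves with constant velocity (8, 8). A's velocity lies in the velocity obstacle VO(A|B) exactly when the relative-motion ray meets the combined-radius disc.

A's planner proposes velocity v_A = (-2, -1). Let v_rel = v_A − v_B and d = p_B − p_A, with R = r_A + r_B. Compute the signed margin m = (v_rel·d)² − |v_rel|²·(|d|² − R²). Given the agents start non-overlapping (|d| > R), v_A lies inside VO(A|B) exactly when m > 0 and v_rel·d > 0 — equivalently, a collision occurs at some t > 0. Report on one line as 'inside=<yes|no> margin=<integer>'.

d = (-9, -2),  |d|² = 85;  R = 3+3 = 6,  c = 85−6² = 49
v_rel = (-10, -9),  |v_rel|² = 181;  v_rel·d = (-10)·(-9) + (-9)·(-2) = 108
181·t² − 216·t + 49 = 0  ⇒  m = 108² − 181·49 = 2795
m = 2795 > 0,  v_rel·d = 108 > 0  ⇒  inside

inside=yes margin=2795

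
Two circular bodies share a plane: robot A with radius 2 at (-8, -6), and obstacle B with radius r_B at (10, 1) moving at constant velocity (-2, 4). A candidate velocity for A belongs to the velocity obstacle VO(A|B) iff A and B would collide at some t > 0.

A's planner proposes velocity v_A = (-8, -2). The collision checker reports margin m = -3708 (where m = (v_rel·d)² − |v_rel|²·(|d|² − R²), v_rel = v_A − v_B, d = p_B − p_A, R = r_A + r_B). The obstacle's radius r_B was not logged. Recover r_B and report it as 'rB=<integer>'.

m = -3708
d = (18, 7);  v_rel = (-6, -6),  |v_rel|² = 72
v_rel×d = (-6)·(7) − (-6)·(18) = 66
since m = R²·72 − 66²:  R² = (4356 + -3708) / 72 = 9
R = √9 = 3  ⇒  r_B = 3 − 2 = 1

rB=1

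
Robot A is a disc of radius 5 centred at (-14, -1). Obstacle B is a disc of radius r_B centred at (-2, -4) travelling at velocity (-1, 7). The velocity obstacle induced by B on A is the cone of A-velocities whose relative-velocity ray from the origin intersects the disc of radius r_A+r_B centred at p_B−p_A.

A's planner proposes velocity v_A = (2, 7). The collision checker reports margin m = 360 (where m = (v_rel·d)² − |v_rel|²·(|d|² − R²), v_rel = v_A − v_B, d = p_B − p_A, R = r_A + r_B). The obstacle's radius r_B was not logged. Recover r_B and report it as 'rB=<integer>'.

m = 360
d = (12, -3);  v_rel = (3, 0),  |v_rel|² = 9
v_rel×d = (3)·(-3) − (0)·(12) = -9
since m = R²·9 − (-9)²:  R² = (81 + 360) / 9 = 49
R = √49 = 7  ⇒  r_B = 7 − 5 = 2

rB=2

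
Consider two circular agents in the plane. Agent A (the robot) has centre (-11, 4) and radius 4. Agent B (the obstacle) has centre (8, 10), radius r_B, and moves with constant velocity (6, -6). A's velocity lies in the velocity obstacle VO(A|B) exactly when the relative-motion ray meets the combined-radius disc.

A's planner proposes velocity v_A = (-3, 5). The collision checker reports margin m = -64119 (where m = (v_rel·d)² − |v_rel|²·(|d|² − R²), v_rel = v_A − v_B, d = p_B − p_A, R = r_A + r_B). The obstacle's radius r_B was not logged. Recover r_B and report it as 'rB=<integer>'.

m = -64119
d = (19, 6);  v_rel = (-9, 11),  |v_rel|² = 202
v_rel×d = (-9)·(6) − (11)·(19) = -263
since m = R²·202 − (-263)²:  R² = (69169 + -64119) / 202 = 25
R = √25 = 5  ⇒  r_B = 5 − 4 = 1

rB=1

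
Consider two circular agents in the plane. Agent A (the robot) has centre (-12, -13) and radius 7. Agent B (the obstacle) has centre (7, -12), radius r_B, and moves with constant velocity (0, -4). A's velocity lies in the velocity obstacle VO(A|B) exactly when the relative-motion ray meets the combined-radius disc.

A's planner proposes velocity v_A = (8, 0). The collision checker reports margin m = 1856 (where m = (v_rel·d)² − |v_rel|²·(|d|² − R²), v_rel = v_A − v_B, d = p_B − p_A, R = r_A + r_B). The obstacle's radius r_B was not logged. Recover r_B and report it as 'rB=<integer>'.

m = 1856
d = (19, 1);  v_rel = (8, 4),  |v_rel|² = 80
v_rel×d = (8)·(1) − (4)·(19) = -68
since m = R²·80 − (-68)²:  R² = (4624 + 1856) / 80 = 81
R = √81 = 9  ⇒  r_B = 9 − 7 = 2

rB=2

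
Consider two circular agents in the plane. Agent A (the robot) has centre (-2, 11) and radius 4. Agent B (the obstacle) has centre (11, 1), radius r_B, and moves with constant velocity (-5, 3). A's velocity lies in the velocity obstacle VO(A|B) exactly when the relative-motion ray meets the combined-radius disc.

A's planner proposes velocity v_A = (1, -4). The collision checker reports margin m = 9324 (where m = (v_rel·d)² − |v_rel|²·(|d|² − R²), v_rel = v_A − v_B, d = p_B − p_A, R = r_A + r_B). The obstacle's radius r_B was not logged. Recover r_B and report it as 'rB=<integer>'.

m = 9324
d = (13, -10);  v_rel = (6, -7),  |v_rel|² = 85
v_rel×d = (6)·(-10) − (-7)·(13) = 31
since m = R²·85 − 31²:  R² = (961 + 9324) / 85 = 121
R = √121 = 11  ⇒  r_B = 11 − 4 = 7

rB=7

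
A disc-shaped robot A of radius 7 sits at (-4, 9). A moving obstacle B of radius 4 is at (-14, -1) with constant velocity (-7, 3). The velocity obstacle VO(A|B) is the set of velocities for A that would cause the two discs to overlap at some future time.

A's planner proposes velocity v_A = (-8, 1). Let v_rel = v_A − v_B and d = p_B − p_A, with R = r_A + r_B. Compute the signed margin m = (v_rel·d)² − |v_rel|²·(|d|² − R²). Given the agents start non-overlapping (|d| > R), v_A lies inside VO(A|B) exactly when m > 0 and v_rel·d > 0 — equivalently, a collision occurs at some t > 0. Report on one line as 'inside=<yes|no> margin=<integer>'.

d = (-10, -10),  |d|² = 200;  R = 7+4 = 11,  c = 200−11² = 79
v_rel = (-1, -2),  |v_rel|² = 5;  v_rel·d = (-1)·(-10) + (-2)·(-10) = 30
5·t² − 60·t + 79 = 0  ⇒  m = 30² − 5·79 = 505
m = 505 > 0,  v_rel·d = 30 > 0  ⇒  inside

inside=yes margin=505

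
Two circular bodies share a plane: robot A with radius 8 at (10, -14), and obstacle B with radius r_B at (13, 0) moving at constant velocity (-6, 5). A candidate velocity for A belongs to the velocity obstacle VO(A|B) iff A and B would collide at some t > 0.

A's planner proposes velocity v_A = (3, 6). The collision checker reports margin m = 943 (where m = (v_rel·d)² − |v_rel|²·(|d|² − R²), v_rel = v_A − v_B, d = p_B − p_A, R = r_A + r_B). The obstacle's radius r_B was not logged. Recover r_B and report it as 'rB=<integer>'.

m = 943
d = (3, 14);  v_rel = (9, 1),  |v_rel|² = 82
v_rel×d = (9)·(14) − (1)·(3) = 123
since m = R²·82 − 123²:  R² = (15129 + 943) / 82 = 196
R = √196 = 14  ⇒  r_B = 14 − 8 = 6

rB=6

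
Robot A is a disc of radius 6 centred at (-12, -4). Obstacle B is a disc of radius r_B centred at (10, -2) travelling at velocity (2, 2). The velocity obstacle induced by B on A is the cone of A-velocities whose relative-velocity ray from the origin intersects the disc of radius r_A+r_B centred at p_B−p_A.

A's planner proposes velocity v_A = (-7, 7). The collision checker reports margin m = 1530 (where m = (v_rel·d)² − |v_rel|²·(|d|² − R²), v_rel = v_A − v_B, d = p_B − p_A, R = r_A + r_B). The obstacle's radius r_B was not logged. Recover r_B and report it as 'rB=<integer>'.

m = 1530
d = (22, 2);  v_rel = (-9, 5),  |v_rel|² = 106
v_rel×d = (-9)·(2) − (5)·(22) = -128
since m = R²·106 − (-128)²:  R² = (16384 + 1530) / 106 = 169
R = √169 = 13  ⇒  r_B = 13 − 6 = 7

rB=7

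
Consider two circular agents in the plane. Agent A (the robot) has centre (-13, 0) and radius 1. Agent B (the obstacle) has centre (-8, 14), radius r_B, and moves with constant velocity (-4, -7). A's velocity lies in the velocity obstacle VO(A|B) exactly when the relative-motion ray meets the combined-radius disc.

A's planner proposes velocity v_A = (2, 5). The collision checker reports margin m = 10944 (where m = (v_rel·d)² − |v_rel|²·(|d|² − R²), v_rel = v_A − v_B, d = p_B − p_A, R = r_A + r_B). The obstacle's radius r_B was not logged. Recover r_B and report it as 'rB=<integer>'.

m = 10944
d = (5, 14);  v_rel = (6, 12),  |v_rel|² = 180
v_rel×d = (6)·(14) − (12)·(5) = 24
since m = R²·180 − 24²:  R² = (576 + 10944) / 180 = 64
R = √64 = 8  ⇒  r_B = 8 − 1 = 7

rB=7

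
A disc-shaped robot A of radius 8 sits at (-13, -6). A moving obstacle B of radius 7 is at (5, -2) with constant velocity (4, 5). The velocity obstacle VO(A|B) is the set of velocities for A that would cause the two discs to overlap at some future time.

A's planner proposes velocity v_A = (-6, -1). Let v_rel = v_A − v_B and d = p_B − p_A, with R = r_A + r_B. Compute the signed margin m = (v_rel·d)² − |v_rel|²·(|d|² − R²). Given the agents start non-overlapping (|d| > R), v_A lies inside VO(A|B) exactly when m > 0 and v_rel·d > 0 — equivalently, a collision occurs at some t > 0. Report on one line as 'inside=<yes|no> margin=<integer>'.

d = (18, 4),  |d|² = 340;  R = 8+7 = 15,  c = 340−15² = 115
v_rel = (-10, -6),  |v_rel|² = 136;  v_rel·d = (-10)·(18) + (-6)·(4) = -204
136·t² + 408·t + 115 = 0  ⇒  m = (-204)² − 136·115 = 25976
m = 25976 > 0,  v_rel·d = -204 < 0  ⇒  outside

inside=no margin=25976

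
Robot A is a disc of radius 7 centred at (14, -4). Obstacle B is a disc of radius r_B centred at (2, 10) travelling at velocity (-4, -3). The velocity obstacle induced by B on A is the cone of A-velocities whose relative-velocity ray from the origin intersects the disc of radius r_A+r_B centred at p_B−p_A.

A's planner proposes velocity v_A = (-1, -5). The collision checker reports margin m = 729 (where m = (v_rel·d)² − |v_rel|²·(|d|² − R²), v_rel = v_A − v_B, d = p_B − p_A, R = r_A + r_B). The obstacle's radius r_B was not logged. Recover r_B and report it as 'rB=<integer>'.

m = 729
d = (-12, 14);  v_rel = (3, -2),  |v_rel|² = 13
v_rel×d = (3)·(14) − (-2)·(-12) = 18
since m = R²·13 − 18²:  R² = (324 + 729) / 13 = 81
R = √81 = 9  ⇒  r_B = 9 − 7 = 2

rB=2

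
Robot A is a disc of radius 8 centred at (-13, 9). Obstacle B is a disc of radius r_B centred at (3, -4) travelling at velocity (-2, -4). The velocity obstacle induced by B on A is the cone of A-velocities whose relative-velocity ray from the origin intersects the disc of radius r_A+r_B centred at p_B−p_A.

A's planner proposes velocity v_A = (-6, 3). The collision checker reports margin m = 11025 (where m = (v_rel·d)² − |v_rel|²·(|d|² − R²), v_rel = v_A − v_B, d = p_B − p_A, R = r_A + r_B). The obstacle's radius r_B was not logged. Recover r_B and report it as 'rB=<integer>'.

m = 11025
d = (16, -13);  v_rel = (-4, 7),  |v_rel|² = 65
v_rel×d = (-4)·(-13) − (7)·(16) = -60
since m = R²·65 − (-60)²:  R² = (3600 + 11025) / 65 = 225
R = √225 = 15  ⇒  r_B = 15 − 8 = 7

rB=7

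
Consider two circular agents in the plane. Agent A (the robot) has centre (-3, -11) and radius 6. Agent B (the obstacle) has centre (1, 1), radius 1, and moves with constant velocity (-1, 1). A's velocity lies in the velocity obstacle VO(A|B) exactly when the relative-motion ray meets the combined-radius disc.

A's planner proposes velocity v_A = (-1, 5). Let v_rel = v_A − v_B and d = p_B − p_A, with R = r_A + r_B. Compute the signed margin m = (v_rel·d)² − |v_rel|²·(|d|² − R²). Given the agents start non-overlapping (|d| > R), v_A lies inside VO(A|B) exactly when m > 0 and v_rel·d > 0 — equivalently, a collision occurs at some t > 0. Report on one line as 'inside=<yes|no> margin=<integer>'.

d = (4, 12),  |d|² = 160;  R = 6+1 = 7,  c = 160−7² = 111
v_rel = (0, 4),  |v_rel|² = 16;  v_rel·d = (0)·(4) + (4)·(12) = 48
16·t² − 96·t + 111 = 0  ⇒  m = 48² − 16·111 = 528
m = 528 > 0,  v_rel·d = 48 > 0  ⇒  inside

inside=yes margin=528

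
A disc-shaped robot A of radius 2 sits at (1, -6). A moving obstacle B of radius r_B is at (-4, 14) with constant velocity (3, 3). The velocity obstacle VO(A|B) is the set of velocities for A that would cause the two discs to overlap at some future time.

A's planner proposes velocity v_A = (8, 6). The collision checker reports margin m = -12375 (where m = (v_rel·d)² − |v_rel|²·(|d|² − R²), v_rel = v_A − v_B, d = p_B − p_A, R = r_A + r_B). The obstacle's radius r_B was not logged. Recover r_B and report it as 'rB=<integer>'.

m = -12375
d = (-5, 20);  v_rel = (5, 3),  |v_rel|² = 34
v_rel×d = (5)·(20) − (3)·(-5) = 115
since m = R²·34 − 115²:  R² = (13225 + -12375) / 34 = 25
R = √25 = 5  ⇒  r_B = 5 − 2 = 3

rB=3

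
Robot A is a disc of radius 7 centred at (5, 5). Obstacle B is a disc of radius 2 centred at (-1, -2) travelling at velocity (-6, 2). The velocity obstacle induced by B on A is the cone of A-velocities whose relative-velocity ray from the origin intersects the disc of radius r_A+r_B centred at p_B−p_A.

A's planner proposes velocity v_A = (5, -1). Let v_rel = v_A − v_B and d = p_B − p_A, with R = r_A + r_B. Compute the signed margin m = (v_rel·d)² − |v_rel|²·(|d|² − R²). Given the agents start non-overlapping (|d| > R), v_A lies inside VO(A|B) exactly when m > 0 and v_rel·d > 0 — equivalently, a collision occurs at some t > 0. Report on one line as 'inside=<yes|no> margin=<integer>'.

d = (-6, -7),  |d|² = 85;  R = 7+2 = 9,  c = 85−9² = 4
v_rel = (11, -3),  |v_rel|² = 130;  v_rel·d = (11)·(-6) + (-3)·(-7) = -45
130·t² + 90·t + 4 = 0  ⇒  m = (-45)² − 130·4 = 1505
m = 1505 > 0,  v_rel·d = -45 < 0  ⇒  outside

inside=no margin=1505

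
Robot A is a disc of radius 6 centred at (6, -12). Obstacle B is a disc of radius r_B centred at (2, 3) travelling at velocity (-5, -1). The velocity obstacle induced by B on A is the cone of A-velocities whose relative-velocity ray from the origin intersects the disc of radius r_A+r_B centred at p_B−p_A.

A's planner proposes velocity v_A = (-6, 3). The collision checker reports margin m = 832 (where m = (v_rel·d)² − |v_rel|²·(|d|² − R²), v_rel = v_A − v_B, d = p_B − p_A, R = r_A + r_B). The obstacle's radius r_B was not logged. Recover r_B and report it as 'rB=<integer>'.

m = 832
d = (-4, 15);  v_rel = (-1, 4),  |v_rel|² = 17
v_rel×d = (-1)·(15) − (4)·(-4) = 1
since m = R²·17 − 1²:  R² = (1 + 832) / 17 = 49
R = √49 = 7  ⇒  r_B = 7 − 6 = 1

rB=1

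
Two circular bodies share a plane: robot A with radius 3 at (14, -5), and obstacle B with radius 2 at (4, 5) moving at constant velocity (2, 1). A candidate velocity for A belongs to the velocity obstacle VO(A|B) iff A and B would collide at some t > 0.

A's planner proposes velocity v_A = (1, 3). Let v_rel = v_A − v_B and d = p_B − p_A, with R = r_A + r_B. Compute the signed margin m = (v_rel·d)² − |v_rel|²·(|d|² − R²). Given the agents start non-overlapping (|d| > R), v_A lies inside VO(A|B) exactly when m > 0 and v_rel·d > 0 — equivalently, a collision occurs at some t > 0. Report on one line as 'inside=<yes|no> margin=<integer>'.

d = (-10, 10),  |d|² = 200;  R = 3+2 = 5,  c = 200−5² = 175
v_rel = (-1, 2),  |v_rel|² = 5;  v_rel·d = (-1)·(-10) + (2)·(10) = 30
5·t² − 60·t + 175 = 0  ⇒  m = 30² − 5·175 = 25
m = 25 > 0,  v_rel·d = 30 > 0  ⇒  inside

inside=yes margin=25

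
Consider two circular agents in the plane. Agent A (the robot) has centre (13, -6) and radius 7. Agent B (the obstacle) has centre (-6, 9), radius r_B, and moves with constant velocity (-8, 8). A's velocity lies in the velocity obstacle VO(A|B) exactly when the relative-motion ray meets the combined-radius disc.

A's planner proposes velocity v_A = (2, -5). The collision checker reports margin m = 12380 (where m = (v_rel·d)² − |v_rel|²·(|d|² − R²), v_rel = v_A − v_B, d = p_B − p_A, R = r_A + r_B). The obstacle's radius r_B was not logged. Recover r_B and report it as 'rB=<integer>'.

m = 12380
d = (-19, 15);  v_rel = (10, -13),  |v_rel|² = 269
v_rel×d = (10)·(15) − (-13)·(-19) = -97
since m = R²·269 − (-97)²:  R² = (9409 + 12380) / 269 = 81
R = √81 = 9  ⇒  r_B = 9 − 7 = 2

rB=2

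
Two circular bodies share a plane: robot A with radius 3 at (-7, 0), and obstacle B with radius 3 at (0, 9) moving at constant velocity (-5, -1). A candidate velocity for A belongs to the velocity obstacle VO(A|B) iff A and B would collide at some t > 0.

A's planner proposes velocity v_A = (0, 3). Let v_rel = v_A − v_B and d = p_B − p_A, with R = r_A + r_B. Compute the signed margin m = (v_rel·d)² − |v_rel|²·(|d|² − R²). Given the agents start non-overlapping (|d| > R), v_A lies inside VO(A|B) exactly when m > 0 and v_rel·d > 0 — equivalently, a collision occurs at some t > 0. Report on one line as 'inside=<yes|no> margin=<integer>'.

d = (7, 9),  |d|² = 130;  R = 3+3 = 6,  c = 130−6² = 94
v_rel = (5, 4),  |v_rel|² = 41;  v_rel·d = (5)·(7) + (4)·(9) = 71
41·t² − 142·t + 94 = 0  ⇒  m = 71² − 41·94 = 1187
m = 1187 > 0,  v_rel·d = 71 > 0  ⇒  inside

inside=yes margin=1187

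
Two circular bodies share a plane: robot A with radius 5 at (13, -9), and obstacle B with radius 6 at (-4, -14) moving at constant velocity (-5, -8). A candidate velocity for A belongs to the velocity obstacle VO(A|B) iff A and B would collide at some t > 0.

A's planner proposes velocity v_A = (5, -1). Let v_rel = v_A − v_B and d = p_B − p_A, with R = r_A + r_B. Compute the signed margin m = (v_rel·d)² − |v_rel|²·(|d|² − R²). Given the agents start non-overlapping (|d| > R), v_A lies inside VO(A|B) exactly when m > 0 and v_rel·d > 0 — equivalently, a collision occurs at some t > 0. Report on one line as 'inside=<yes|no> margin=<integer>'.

d = (-17, -5),  |d|² = 314;  R = 5+6 = 11,  c = 314−11² = 193
v_rel = (10, 7),  |v_rel|² = 149;  v_rel·d = (10)·(-17) + (7)·(-5) = -205
149·t² + 410·t + 193 = 0  ⇒  m = (-205)² − 149·193 = 13268
m = 13268 > 0,  v_rel·d = -205 < 0  ⇒  outside

inside=no margin=13268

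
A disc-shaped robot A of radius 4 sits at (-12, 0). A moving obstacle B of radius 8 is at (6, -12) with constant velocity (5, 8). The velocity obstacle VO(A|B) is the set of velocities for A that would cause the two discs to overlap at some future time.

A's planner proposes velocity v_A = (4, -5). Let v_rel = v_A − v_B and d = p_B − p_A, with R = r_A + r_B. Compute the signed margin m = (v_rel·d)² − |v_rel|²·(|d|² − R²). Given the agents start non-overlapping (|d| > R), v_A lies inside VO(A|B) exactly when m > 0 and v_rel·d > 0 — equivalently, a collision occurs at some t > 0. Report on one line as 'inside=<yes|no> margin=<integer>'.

d = (18, -12),  |d|² = 468;  R = 4+8 = 12,  c = 468−12² = 324
v_rel = (-1, -13),  |v_rel|² = 170;  v_rel·d = (-1)·(18) + (-13)·(-12) = 138
170·t² − 276·t + 324 = 0  ⇒  m = 138² − 170·324 = -36036
m = -36036 < 0,  v_rel·d = 138 > 0  ⇒  outside

inside=no margin=-36036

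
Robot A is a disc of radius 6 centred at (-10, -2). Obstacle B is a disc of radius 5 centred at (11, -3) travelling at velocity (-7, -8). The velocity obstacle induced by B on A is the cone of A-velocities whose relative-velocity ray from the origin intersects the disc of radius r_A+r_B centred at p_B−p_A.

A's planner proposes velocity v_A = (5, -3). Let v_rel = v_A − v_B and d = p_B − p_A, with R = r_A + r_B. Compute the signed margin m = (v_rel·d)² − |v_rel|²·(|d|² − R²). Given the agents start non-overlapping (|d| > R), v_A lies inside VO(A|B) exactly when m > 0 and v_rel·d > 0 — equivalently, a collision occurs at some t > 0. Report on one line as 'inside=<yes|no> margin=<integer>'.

d = (21, -1),  |d|² = 442;  R = 6+5 = 11,  c = 442−11² = 321
v_rel = (12, 5),  |v_rel|² = 169;  v_rel·d = (12)·(21) + (5)·(-1) = 247
169·t² − 494·t + 321 = 0  ⇒  m = 247² − 169·321 = 6760
m = 6760 > 0,  v_rel·d = 247 > 0  ⇒  inside

inside=yes margin=6760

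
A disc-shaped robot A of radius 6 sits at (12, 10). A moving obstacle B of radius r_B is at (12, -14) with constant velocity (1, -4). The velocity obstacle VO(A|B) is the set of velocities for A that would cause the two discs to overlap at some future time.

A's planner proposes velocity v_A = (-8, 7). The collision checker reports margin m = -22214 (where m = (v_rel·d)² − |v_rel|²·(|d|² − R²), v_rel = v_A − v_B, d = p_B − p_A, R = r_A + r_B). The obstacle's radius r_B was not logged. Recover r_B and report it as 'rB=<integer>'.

m = -22214
d = (0, -24);  v_rel = (-9, 11),  |v_rel|² = 202
v_rel×d = (-9)·(-24) − (11)·(0) = 216
since m = R²·202 − 216²:  R² = (46656 + -22214) / 202 = 121
R = √121 = 11  ⇒  r_B = 11 − 6 = 5

rB=5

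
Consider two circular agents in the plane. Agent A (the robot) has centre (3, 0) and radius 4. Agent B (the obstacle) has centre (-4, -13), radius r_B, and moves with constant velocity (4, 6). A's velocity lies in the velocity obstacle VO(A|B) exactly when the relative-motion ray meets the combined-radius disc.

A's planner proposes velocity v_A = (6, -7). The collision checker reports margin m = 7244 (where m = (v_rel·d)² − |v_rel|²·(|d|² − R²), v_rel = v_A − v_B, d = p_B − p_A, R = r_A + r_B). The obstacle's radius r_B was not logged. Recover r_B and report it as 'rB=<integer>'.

m = 7244
d = (-7, -13);  v_rel = (2, -13),  |v_rel|² = 173
v_rel×d = (2)·(-13) − (-13)·(-7) = -117
since m = R²·173 − (-117)²:  R² = (13689 + 7244) / 173 = 121
R = √121 = 11  ⇒  r_B = 11 − 4 = 7

rB=7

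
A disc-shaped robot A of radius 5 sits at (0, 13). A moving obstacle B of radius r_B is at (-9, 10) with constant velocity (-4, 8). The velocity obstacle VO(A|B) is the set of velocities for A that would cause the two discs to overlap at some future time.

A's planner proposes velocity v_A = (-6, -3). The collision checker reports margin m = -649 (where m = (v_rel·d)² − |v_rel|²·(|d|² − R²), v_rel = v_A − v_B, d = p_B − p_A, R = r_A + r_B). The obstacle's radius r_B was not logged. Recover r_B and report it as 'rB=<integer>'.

m = -649
d = (-9, -3);  v_rel = (-2, -11),  |v_rel|² = 125
v_rel×d = (-2)·(-3) − (-11)·(-9) = -93
since m = R²·125 − (-93)²:  R² = (8649 + -649) / 125 = 64
R = √64 = 8  ⇒  r_B = 8 − 5 = 3

rB=3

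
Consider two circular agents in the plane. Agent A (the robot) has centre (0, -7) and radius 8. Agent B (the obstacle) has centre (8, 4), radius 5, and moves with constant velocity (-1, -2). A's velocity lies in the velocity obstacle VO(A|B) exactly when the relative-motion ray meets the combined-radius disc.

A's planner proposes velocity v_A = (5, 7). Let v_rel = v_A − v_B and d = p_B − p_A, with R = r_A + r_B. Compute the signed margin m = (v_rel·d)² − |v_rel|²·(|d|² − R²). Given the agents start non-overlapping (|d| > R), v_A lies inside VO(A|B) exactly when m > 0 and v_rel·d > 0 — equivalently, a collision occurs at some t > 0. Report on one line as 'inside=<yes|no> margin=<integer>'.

d = (8, 11),  |d|² = 185;  R = 8+5 = 13,  c = 185−13² = 16
v_rel = (6, 9),  |v_rel|² = 117;  v_rel·d = (6)·(8) + (9)·(11) = 147
117·t² − 294·t + 16 = 0  ⇒  m = 147² − 117·16 = 19737
m = 19737 > 0,  v_rel·d = 147 > 0  ⇒  inside

inside=yes margin=19737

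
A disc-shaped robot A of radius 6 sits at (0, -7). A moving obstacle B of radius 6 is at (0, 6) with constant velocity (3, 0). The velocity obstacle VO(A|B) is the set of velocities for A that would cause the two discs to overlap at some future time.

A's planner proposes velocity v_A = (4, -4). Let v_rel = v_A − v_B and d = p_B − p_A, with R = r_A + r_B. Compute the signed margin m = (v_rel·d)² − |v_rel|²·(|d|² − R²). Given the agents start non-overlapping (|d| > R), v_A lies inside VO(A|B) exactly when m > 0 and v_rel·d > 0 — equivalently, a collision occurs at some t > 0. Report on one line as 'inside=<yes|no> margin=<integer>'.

d = (0, 13),  |d|² = 169;  R = 6+6 = 12,  c = 169−12² = 25
v_rel = (1, -4),  |v_rel|² = 17;  v_rel·d = (1)·(0) + (-4)·(13) = -52
17·t² + 104·t + 25 = 0  ⇒  m = (-52)² − 17·25 = 2279
m = 2279 > 0,  v_rel·d = -52 < 0  ⇒  outside

inside=no margin=2279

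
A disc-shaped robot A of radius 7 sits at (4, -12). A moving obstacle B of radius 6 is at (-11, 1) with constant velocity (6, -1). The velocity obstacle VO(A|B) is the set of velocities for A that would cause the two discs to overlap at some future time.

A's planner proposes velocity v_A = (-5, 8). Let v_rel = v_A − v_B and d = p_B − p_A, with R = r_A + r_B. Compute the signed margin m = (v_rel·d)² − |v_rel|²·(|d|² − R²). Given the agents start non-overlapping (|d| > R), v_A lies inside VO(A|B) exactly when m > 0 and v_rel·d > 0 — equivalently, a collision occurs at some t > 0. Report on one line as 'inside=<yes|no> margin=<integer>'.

d = (-15, 13),  |d|² = 394;  R = 7+6 = 13,  c = 394−13² = 225
v_rel = (-11, 9),  |v_rel|² = 202;  v_rel·d = (-11)·(-15) + (9)·(13) = 282
202·t² − 564·t + 225 = 0  ⇒  m = 282² − 202·225 = 34074
m = 34074 > 0,  v_rel·d = 282 > 0  ⇒  inside

inside=yes margin=34074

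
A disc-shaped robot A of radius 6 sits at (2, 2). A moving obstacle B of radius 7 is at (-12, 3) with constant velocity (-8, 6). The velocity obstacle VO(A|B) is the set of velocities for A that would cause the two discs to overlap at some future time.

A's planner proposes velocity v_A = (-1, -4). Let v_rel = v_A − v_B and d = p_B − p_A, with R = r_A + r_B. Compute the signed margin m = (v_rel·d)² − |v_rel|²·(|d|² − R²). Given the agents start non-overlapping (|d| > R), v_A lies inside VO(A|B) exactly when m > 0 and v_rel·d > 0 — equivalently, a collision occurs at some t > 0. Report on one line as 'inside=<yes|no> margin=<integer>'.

d = (-14, 1),  |d|² = 197;  R = 6+7 = 13,  c = 197−13² = 28
v_rel = (7, -10),  |v_rel|² = 149;  v_rel·d = (7)·(-14) + (-10)·(1) = -108
149·t² + 216·t + 28 = 0  ⇒  m = (-108)² − 149·28 = 7492
m = 7492 > 0,  v_rel·d = -108 < 0  ⇒  outside

inside=no margin=7492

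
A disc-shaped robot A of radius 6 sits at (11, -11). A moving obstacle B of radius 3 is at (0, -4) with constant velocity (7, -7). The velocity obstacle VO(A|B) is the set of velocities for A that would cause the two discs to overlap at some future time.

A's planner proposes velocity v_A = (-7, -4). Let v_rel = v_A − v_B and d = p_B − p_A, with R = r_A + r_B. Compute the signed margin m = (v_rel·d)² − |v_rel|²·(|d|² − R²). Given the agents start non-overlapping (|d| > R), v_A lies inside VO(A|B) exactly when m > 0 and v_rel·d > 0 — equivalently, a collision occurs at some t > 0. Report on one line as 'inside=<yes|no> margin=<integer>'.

d = (-11, 7),  |d|² = 170;  R = 6+3 = 9,  c = 170−9² = 89
v_rel = (-14, 3),  |v_rel|² = 205;  v_rel·d = (-14)·(-11) + (3)·(7) = 175
205·t² − 350·t + 89 = 0  ⇒  m = 175² − 205·89 = 12380
m = 12380 > 0,  v_rel·d = 175 > 0  ⇒  inside

inside=yes margin=12380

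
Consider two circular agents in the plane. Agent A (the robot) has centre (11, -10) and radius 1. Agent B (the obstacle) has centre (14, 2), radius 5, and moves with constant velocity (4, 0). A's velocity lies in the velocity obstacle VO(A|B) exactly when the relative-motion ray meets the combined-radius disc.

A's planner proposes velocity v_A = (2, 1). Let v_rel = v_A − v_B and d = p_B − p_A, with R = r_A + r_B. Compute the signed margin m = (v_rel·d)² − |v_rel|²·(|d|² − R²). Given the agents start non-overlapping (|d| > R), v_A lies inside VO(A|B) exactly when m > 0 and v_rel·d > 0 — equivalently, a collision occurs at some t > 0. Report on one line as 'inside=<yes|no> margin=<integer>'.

d = (3, 12),  |d|² = 153;  R = 1+5 = 6,  c = 153−6² = 117
v_rel = (-2, 1),  |v_rel|² = 5;  v_rel·d = (-2)·(3) + (1)·(12) = 6
5·t² − 12·t + 117 = 0  ⇒  m = 6² − 5·117 = -549
m = -549 < 0,  v_rel·d = 6 > 0  ⇒  outside

inside=no margin=-549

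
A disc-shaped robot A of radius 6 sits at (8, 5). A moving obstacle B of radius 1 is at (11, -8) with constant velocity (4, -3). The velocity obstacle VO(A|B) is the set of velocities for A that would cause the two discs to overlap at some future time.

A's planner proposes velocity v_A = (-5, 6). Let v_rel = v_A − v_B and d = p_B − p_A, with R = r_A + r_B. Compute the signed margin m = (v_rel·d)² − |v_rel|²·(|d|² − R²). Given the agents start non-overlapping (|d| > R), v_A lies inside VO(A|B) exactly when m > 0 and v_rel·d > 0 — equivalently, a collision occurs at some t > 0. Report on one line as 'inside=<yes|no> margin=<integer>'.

d = (3, -13),  |d|² = 178;  R = 6+1 = 7,  c = 178−7² = 129
v_rel = (-9, 9),  |v_rel|² = 162;  v_rel·d = (-9)·(3) + (9)·(-13) = -144
162·t² + 288·t + 129 = 0  ⇒  m = (-144)² − 162·129 = -162
m = -162 < 0,  v_rel·d = -144 < 0  ⇒  outside

inside=no margin=-162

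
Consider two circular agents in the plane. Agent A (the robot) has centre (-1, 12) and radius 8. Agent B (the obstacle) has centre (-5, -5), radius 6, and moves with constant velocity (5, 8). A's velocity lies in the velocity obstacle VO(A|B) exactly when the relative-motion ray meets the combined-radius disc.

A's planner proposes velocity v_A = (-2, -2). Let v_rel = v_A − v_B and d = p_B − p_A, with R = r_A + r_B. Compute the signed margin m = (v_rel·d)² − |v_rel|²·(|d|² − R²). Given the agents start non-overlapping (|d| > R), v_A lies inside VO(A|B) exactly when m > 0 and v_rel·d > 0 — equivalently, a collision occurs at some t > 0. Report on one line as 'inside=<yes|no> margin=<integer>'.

d = (-4, -17),  |d|² = 305;  R = 8+6 = 14,  c = 305−14² = 109
v_rel = (-7, -10),  |v_rel|² = 149;  v_rel·d = (-7)·(-4) + (-10)·(-17) = 198
149·t² − 396·t + 109 = 0  ⇒  m = 198² − 149·109 = 22963
m = 22963 > 0,  v_rel·d = 198 > 0  ⇒  inside

inside=yes margin=22963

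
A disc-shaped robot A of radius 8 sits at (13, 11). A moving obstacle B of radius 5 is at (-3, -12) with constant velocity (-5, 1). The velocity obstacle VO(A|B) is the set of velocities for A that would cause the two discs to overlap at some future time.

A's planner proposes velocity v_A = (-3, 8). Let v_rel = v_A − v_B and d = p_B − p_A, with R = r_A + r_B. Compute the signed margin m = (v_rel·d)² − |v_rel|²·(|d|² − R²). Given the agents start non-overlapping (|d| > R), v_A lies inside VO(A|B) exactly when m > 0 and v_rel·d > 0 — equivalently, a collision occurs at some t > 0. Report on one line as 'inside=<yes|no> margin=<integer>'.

d = (-16, -23),  |d|² = 785;  R = 8+5 = 13,  c = 785−13² = 616
v_rel = (2, 7),  |v_rel|² = 53;  v_rel·d = (2)·(-16) + (7)·(-23) = -193
53·t² + 386·t + 616 = 0  ⇒  m = (-193)² − 53·616 = 4601
m = 4601 > 0,  v_rel·d = -193 < 0  ⇒  outside

inside=no margin=4601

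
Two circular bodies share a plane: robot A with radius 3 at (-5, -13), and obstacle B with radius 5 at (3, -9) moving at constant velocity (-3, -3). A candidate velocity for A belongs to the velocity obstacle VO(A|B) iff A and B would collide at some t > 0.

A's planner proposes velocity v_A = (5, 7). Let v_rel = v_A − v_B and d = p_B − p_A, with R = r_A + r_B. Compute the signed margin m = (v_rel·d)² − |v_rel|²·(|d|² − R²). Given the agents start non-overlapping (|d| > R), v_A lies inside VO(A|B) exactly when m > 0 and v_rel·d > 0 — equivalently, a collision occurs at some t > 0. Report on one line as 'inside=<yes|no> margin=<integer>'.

d = (8, 4),  |d|² = 80;  R = 3+5 = 8,  c = 80−8² = 16
v_rel = (8, 10),  |v_rel|² = 164;  v_rel·d = (8)·(8) + (10)·(4) = 104
164·t² − 208·t + 16 = 0  ⇒  m = 104² − 164·16 = 8192
m = 8192 > 0,  v_rel·d = 104 > 0  ⇒  inside

inside=yes margin=8192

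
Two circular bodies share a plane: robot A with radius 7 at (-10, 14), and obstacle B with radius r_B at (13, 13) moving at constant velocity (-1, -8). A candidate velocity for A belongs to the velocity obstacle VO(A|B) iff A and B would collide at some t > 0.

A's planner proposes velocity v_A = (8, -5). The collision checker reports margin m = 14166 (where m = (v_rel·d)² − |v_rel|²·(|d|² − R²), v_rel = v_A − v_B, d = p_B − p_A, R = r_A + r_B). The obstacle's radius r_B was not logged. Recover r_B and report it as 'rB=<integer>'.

m = 14166
d = (23, -1);  v_rel = (9, 3),  |v_rel|² = 90
v_rel×d = (9)·(-1) − (3)·(23) = -78
since m = R²·90 − (-78)²:  R² = (6084 + 14166) / 90 = 225
R = √225 = 15  ⇒  r_B = 15 − 7 = 8

rB=8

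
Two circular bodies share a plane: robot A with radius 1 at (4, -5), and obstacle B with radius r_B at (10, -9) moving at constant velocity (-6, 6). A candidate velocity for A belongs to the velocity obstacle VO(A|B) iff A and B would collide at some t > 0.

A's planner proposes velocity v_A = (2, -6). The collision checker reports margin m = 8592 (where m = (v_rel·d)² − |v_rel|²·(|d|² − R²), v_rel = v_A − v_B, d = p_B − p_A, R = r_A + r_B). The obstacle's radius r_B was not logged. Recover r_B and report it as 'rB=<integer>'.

m = 8592
d = (6, -4);  v_rel = (8, -12),  |v_rel|² = 208
v_rel×d = (8)·(-4) − (-12)·(6) = 40
since m = R²·208 − 40²:  R² = (1600 + 8592) / 208 = 49
R = √49 = 7  ⇒  r_B = 7 − 1 = 6

rB=6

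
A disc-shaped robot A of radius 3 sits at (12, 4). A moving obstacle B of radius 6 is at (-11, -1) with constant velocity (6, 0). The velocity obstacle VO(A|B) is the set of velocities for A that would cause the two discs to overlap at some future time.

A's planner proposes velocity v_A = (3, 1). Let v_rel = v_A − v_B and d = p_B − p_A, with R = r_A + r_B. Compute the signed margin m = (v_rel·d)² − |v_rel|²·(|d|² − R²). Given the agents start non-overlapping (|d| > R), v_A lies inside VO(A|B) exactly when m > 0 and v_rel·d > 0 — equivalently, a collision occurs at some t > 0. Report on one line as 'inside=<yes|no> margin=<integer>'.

d = (-23, -5),  |d|² = 554;  R = 3+6 = 9,  c = 554−9² = 473
v_rel = (-3, 1),  |v_rel|² = 10;  v_rel·d = (-3)·(-23) + (1)·(-5) = 64
10·t² − 128·t + 473 = 0  ⇒  m = 64² − 10·473 = -634
m = -634 < 0,  v_rel·d = 64 > 0  ⇒  outside

inside=no margin=-634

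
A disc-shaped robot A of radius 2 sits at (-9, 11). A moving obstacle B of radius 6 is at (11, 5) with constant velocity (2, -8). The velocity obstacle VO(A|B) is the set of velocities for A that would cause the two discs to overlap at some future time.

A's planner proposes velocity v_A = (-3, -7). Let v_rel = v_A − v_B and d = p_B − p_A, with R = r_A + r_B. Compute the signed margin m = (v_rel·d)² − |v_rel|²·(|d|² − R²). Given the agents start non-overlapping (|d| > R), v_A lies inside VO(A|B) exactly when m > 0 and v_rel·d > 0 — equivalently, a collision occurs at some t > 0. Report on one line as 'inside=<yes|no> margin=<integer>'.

d = (20, -6),  |d|² = 436;  R = 2+6 = 8,  c = 436−8² = 372
v_rel = (-5, 1),  |v_rel|² = 26;  v_rel·d = (-5)·(20) + (1)·(-6) = -106
26·t² + 212·t + 372 = 0  ⇒  m = (-106)² − 26·372 = 1564
m = 1564 > 0,  v_rel·d = -106 < 0  ⇒  outside

inside=no margin=1564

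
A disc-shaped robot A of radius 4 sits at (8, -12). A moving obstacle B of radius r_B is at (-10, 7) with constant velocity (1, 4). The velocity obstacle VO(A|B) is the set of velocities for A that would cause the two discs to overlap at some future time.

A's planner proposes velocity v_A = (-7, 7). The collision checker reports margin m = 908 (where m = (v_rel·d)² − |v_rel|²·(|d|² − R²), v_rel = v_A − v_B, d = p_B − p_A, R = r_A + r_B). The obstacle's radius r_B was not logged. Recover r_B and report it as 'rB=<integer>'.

m = 908
d = (-18, 19);  v_rel = (-8, 3),  |v_rel|² = 73
v_rel×d = (-8)·(19) − (3)·(-18) = -98
since m = R²·73 − (-98)²:  R² = (9604 + 908) / 73 = 144
R = √144 = 12  ⇒  r_B = 12 − 4 = 8

rB=8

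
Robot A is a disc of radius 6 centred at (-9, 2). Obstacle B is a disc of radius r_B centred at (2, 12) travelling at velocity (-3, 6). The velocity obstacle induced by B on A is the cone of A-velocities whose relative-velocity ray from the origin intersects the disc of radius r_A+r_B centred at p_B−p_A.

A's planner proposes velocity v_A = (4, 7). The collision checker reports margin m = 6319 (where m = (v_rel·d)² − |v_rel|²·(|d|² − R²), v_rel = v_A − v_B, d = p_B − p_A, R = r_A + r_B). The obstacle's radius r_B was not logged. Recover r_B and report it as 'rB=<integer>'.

m = 6319
d = (11, 10);  v_rel = (7, 1),  |v_rel|² = 50
v_rel×d = (7)·(10) − (1)·(11) = 59
since m = R²·50 − 59²:  R² = (3481 + 6319) / 50 = 196
R = √196 = 14  ⇒  r_B = 14 − 6 = 8

rB=8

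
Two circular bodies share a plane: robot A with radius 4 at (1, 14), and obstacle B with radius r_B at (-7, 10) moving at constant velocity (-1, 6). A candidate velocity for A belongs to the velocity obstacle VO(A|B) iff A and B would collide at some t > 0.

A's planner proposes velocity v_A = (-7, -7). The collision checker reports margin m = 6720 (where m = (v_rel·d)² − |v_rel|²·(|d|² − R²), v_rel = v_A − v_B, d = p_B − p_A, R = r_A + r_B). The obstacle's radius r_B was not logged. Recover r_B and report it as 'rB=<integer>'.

m = 6720
d = (-8, -4);  v_rel = (-6, -13),  |v_rel|² = 205
v_rel×d = (-6)·(-4) − (-13)·(-8) = -80
since m = R²·205 − (-80)²:  R² = (6400 + 6720) / 205 = 64
R = √64 = 8  ⇒  r_B = 8 − 4 = 4

rB=4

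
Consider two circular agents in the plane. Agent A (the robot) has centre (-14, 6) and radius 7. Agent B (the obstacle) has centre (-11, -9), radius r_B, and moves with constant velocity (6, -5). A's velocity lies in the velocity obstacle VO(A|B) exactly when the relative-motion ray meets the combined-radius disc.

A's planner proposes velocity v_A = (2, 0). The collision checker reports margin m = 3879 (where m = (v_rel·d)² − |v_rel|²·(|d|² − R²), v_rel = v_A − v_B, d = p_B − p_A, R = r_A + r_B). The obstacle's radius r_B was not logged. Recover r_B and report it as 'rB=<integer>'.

m = 3879
d = (3, -15);  v_rel = (-4, 5),  |v_rel|² = 41
v_rel×d = (-4)·(-15) − (5)·(3) = 45
since m = R²·41 − 45²:  R² = (2025 + 3879) / 41 = 144
R = √144 = 12  ⇒  r_B = 12 − 7 = 5

rB=5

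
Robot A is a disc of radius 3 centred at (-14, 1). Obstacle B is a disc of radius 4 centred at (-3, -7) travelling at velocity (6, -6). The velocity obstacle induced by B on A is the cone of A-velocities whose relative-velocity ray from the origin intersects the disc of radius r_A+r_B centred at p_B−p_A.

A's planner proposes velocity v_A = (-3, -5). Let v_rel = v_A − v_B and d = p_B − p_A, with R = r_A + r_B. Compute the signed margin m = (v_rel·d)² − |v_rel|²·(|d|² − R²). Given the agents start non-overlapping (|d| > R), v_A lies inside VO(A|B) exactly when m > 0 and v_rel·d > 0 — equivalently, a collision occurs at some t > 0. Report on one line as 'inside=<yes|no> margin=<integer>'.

d = (11, -8),  |d|² = 185;  R = 3+4 = 7,  c = 185−7² = 136
v_rel = (-9, 1),  |v_rel|² = 82;  v_rel·d = (-9)·(11) + (1)·(-8) = -107
82·t² + 214·t + 136 = 0  ⇒  m = (-107)² − 82·136 = 297
m = 297 > 0,  v_rel·d = -107 < 0  ⇒  outside

inside=no margin=297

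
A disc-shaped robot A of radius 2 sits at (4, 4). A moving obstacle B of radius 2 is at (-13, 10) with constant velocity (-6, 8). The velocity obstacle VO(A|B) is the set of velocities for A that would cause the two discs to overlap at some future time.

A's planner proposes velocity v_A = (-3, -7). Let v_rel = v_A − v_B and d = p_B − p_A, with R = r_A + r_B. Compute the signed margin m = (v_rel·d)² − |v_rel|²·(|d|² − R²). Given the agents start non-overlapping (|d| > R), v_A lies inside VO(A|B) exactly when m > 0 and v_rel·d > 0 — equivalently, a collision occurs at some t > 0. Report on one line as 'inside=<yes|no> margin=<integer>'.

d = (-17, 6),  |d|² = 325;  R = 2+2 = 4,  c = 325−4² = 309
v_rel = (3, -15),  |v_rel|² = 234;  v_rel·d = (3)·(-17) + (-15)·(6) = -141
234·t² + 282·t + 309 = 0  ⇒  m = (-141)² − 234·309 = -52425
m = -52425 < 0,  v_rel·d = -141 < 0  ⇒  outside

inside=no margin=-52425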